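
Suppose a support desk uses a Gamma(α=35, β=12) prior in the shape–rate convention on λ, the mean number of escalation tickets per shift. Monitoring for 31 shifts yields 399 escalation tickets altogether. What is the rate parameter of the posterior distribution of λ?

Total count 399 over total exposure 31 shifts.
Gamma(α, β) with Poisson data over total exposure Σt gives posterior Gamma(α+Σx, β+Σt) = Gamma(434, 43).

43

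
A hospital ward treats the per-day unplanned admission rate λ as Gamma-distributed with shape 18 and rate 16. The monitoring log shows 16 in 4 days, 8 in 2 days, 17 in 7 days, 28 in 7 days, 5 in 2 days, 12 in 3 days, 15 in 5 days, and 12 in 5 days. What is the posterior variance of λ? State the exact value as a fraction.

Total count: 16 + 8 + 17 + 28 + 5 + 12 + 15 + 12 = 113.
Total exposure: 4 + 2 + 7 + 7 + 2 + 3 + 5 + 5 = 35 days.
By Gamma–Poisson conjugacy, the posterior is Gamma(α + Σx, β + Σt) = Gamma(18 + 113, 16 + 35) = Gamma(131, 51).
Posterior variance = α'/β'² = 131/2601.

131/2601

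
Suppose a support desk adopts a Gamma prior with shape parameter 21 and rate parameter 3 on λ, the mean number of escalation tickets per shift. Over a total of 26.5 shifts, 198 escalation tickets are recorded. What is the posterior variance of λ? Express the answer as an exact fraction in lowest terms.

876/3481

Total count 198 over total exposure 26.5 shifts.
By Gamma–Poisson conjugacy, the posterior is Gamma(α + Σx, β + Σt) = Gamma(21 + 198, 3 + 26.5) = Gamma(219, 59/2).
Posterior variance = α'/β'² = 219/(3481/4) = 876/3481.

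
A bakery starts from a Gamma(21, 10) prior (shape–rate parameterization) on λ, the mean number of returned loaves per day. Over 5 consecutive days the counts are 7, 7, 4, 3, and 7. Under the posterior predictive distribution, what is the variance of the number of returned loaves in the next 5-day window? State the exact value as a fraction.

196/9

Total count: 7 + 7 + 4 + 3 + 7 = 28.
Total exposure: 5 days.
Posterior: α' = 21 + 28 = 49, β' = 10 + 5 = 15.
The posterior predictive for a window of length T is Negative Binomial with variance T·α'·(β'+T)/β'² = 5·49·20/225 = 196/9.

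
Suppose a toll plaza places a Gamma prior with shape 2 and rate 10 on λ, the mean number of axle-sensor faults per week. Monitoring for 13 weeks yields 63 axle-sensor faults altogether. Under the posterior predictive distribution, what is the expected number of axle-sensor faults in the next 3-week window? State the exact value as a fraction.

195/23

Total count 63 over total exposure 13 weeks.
Posterior: α' = 2 + 63 = 65, β' = 10 + 13 = 23.
Predictive mean over a 3-week window = T·E[λ|data] = 3·65/23 = 195/23.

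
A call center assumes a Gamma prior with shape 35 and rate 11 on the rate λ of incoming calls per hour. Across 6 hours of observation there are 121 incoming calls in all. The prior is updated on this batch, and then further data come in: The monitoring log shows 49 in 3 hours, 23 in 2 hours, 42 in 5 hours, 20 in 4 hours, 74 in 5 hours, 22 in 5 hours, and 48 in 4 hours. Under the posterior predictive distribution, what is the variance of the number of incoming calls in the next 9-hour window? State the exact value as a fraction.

2604/25

Total count 121 over total exposure 6 hours.
After the first batch: Gamma(35 + 121, 11 + 6) = Gamma(156, 17).
Total count: 49 + 23 + 42 + 20 + 74 + 22 + 48 = 278.
Total exposure: 3 + 2 + 5 + 4 + 5 + 5 + 4 = 28 hours.
After the second batch: Gamma(156 + 278, 17 + 28) = Gamma(434, 45).
The posterior predictive for a window of length T is Negative Binomial with variance T·α'·(β'+T)/β'² = 9·434·54/2025 = 2604/25.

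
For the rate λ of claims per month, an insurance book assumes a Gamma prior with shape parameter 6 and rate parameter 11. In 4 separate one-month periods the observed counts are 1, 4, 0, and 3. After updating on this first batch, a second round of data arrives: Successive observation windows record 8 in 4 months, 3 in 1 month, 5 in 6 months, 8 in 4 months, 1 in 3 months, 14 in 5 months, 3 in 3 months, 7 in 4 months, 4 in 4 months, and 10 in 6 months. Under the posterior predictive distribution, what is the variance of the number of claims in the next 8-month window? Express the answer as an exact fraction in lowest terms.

Total count: 1 + 4 + 0 + 3 = 8.
Total exposure: 4 months.
After the first batch: Gamma(6 + 8, 11 + 4) = Gamma(14, 15).
Total count: 8 + 3 + 5 + 8 + 1 + 14 + 3 + 7 + 4 + 10 = 63.
Total exposure: 4 + 1 + 6 + 4 + 3 + 5 + 3 + 4 + 4 + 6 = 40 months.
After the second batch: Gamma(14 + 63, 15 + 40) = Gamma(77, 55).
The posterior predictive for a window of length T is Negative Binomial with variance T·α'·(β'+T)/β'² = 8·77·63/3025 = 3528/275.

3528/275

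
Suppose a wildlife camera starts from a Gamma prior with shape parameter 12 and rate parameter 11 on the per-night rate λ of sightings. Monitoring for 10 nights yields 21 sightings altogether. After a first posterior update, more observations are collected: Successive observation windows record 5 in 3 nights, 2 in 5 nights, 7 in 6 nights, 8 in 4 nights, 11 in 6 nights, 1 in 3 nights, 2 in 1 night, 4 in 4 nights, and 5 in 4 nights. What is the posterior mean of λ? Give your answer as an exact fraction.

26/19

Total count 21 over total exposure 10 nights.
After the first batch: Gamma(12 + 21, 11 + 10) = Gamma(33, 21).
Total count: 5 + 2 + 7 + 8 + 11 + 1 + 2 + 4 + 5 = 45.
Total exposure: 3 + 5 + 6 + 4 + 6 + 3 + 1 + 4 + 4 = 36 nights.
After the second batch: Gamma(33 + 45, 21 + 36) = Gamma(78, 57).
Posterior mean = α'/β' = 78/57 = 26/19.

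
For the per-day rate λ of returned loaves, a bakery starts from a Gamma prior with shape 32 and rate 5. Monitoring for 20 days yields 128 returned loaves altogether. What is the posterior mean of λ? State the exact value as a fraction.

32/5

Total count 128 over total exposure 20 days.
Posterior: α' = 32 + 128 = 160, β' = 5 + 20 = 25.
Posterior mean = α'/β' = 160/25 = 32/5.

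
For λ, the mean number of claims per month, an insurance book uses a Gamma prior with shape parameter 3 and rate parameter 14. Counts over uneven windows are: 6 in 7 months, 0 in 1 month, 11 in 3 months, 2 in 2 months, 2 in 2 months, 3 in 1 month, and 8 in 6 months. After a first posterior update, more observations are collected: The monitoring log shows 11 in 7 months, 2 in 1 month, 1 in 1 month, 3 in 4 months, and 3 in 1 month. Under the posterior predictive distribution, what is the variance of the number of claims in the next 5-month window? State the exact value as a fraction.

121/20

Total count: 6 + 0 + 11 + 2 + 2 + 3 + 8 = 32.
Total exposure: 7 + 1 + 3 + 2 + 2 + 1 + 6 = 22 months.
After the first batch: Gamma(3 + 32, 14 + 22) = Gamma(35, 36).
Total count: 11 + 2 + 1 + 3 + 3 = 20.
Total exposure: 7 + 1 + 1 + 4 + 1 = 14 months.
After the second batch: Gamma(35 + 20, 36 + 14) = Gamma(55, 50).
The posterior predictive for a window of length T is Negative Binomial with variance T·α'·(β'+T)/β'² = 5·55·55/2500 = 121/20.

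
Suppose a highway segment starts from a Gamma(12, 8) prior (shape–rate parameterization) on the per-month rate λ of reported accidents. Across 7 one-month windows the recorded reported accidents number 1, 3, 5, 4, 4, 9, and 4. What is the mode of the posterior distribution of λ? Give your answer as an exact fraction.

41/15

Total count: 1 + 3 + 5 + 4 + 4 + 9 + 4 = 30.
Total exposure: 7 months.
Gamma(α, β) with Poisson data over total exposure Σt gives posterior Gamma(α+Σx, β+Σt) = Gamma(42, 15).
Posterior mode = (α'−1)/β' = 41/15.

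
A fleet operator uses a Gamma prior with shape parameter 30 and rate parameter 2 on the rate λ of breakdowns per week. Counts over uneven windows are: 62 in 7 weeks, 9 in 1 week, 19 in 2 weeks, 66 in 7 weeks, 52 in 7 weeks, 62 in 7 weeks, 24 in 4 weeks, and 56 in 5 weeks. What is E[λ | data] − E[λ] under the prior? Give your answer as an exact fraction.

-125/21

Total count: 62 + 9 + 19 + 66 + 52 + 62 + 24 + 56 = 350.
Total exposure: 7 + 1 + 2 + 7 + 7 + 7 + 4 + 5 = 40 weeks.
Conjugate update: add total count to the shape and total exposure to the rate, giving Gamma(380, 42).
Posterior mean = 380/42 = 190/21; prior mean = 30/2 = 15. Difference = 190/21 − 15 = -125/21.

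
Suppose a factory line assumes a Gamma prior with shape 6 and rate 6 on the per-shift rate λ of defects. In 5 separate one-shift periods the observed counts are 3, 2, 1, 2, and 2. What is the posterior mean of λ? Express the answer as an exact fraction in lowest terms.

16/11

Total count: 3 + 2 + 1 + 2 + 2 = 10.
Total exposure: 5 shifts.
Gamma(α, β) with Poisson data over total exposure Σt gives posterior Gamma(α+Σx, β+Σt) = Gamma(16, 11).
Posterior mean = α'/β' = 16/11.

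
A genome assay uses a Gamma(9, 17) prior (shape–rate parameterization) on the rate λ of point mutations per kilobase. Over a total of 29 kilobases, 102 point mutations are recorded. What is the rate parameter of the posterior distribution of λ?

46

Total count 102 over total exposure 29 kilobases.
Conjugate update: add total count to the shape and total exposure to the rate, giving Gamma(111, 46).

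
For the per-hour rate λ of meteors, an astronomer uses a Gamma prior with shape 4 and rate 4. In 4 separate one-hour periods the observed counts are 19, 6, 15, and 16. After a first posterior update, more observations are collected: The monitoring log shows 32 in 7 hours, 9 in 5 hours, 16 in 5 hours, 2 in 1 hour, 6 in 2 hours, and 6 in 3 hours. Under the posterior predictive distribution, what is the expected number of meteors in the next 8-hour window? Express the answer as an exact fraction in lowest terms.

1048/31

Total count: 19 + 6 + 15 + 16 = 56.
Total exposure: 4 hours.
After the first batch: Gamma(4 + 56, 4 + 4) = Gamma(60, 8).
Total count: 32 + 9 + 16 + 2 + 6 + 6 = 71.
Total exposure: 7 + 5 + 5 + 1 + 2 + 3 = 23 hours.
After the second batch: Gamma(60 + 71, 8 + 23) = Gamma(131, 31).
Predictive mean over an 8-hour window = T·E[λ|data] = 8·131/31 = 1048/31.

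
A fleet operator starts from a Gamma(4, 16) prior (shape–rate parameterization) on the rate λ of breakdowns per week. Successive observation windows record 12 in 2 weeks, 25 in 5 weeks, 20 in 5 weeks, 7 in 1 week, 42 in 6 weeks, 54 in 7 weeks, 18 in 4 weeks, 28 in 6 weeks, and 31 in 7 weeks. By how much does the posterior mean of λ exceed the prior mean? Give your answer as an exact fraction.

Total count: 12 + 25 + 20 + 7 + 42 + 54 + 18 + 28 + 31 = 237.
Total exposure: 2 + 5 + 5 + 1 + 6 + 7 + 4 + 6 + 7 = 43 weeks.
By Gamma–Poisson conjugacy, the posterior is Gamma(α + Σx, β + Σt) = Gamma(4 + 237, 16 + 43) = Gamma(241, 59).
Posterior mean = 241/59 = 241/59; prior mean = 4/16 = 1/4. Difference = 241/59 − 1/4 = 905/236.

905/236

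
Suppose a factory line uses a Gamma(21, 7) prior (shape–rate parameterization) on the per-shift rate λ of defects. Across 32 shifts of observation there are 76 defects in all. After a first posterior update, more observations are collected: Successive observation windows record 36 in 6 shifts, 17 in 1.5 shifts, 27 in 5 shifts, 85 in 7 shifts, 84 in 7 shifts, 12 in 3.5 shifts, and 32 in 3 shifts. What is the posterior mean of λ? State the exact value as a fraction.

Total count 76 over total exposure 32 shifts.
After the first batch: Gamma(21 + 76, 7 + 32) = Gamma(97, 39).
Total count: 36 + 17 + 27 + 85 + 84 + 12 + 32 = 293.
Total exposure: 6 + 1.5 + 5 + 7 + 7 + 3.5 + 3 = 33 shifts.
After the second batch: Gamma(97 + 293, 39 + 33) = Gamma(390, 72).
Posterior mean = α'/β' = 390/72 = 65/12.

65/12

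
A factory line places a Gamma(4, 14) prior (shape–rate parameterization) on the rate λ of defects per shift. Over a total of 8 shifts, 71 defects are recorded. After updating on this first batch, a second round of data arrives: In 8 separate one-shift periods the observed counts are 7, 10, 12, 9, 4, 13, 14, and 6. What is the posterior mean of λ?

5

Total count 71 over total exposure 8 shifts.
After the first batch: Gamma(4 + 71, 14 + 8) = Gamma(75, 22).
Total count: 7 + 10 + 12 + 9 + 4 + 13 + 14 + 6 = 75.
Total exposure: 8 shifts.
After the second batch: Gamma(75 + 75, 22 + 8) = Gamma(150, 30).
Posterior mean = α'/β' = 150/30 = 5.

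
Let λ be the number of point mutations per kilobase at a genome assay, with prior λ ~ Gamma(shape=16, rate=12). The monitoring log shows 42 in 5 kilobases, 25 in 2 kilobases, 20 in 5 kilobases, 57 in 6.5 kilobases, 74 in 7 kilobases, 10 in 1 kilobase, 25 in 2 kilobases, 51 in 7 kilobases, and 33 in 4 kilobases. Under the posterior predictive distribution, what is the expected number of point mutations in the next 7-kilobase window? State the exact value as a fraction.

4942/103

Total count: 42 + 25 + 20 + 57 + 74 + 10 + 25 + 51 + 33 = 337.
Total exposure: 5 + 2 + 5 + 6.5 + 7 + 1 + 2 + 7 + 4 = 39.5 kilobases.
The Gamma prior is conjugate for the Poisson rate, so λ | data ~ Gamma(16+337, 12+39.5) = Gamma(353, 103/2).
Predictive mean over a 7-kilobase window = T·E[λ|data] = 7·353/(103/2) = 4942/103.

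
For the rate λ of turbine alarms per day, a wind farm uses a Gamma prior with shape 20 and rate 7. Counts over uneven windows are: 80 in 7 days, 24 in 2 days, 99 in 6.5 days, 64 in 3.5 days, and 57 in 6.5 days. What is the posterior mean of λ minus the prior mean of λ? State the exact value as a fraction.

Total count: 80 + 24 + 99 + 64 + 57 = 324.
Total exposure: 7 + 2 + 6.5 + 3.5 + 6.5 = 25.5 days.
Gamma(α, β) with Poisson data over total exposure Σt gives posterior Gamma(α+Σx, β+Σt) = Gamma(344, 65/2).
Posterior mean = 344/(65/2) = 688/65; prior mean = 20/7 = 20/7. Difference = 688/65 − 20/7 = 3516/455.

3516/455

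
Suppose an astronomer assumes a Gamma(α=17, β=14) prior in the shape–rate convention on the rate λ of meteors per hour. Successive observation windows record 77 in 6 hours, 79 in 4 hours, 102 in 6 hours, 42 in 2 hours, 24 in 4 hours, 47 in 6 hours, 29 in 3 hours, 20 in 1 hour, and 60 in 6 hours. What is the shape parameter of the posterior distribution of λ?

497

Total count: 77 + 79 + 102 + 42 + 24 + 47 + 29 + 20 + 60 = 480.
Total exposure: 6 + 4 + 6 + 2 + 4 + 6 + 3 + 1 + 6 = 38 hours.
Gamma(α, β) with Poisson data over total exposure Σt gives posterior Gamma(α+Σx, β+Σt) = Gamma(497, 52).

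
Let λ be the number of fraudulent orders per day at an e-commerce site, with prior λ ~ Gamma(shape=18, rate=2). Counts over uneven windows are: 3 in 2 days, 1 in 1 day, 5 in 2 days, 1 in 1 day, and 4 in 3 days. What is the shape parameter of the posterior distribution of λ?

32

Total count: 3 + 1 + 5 + 1 + 4 = 14.
Total exposure: 2 + 1 + 2 + 1 + 3 = 9 days.
The Gamma prior is conjugate for the Poisson rate, so λ | data ~ Gamma(18+14, 2+9) = Gamma(32, 11).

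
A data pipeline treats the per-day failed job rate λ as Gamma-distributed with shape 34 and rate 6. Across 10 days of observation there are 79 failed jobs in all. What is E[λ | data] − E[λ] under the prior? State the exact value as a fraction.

Total count 79 over total exposure 10 days.
By Gamma–Poisson conjugacy, the posterior is Gamma(α + Σx, β + Σt) = Gamma(34 + 79, 6 + 10) = Gamma(113, 16).
Posterior mean = 113/16 = 113/16; prior mean = 34/6 = 17/3. Difference = 113/16 − 17/3 = 67/48.

67/48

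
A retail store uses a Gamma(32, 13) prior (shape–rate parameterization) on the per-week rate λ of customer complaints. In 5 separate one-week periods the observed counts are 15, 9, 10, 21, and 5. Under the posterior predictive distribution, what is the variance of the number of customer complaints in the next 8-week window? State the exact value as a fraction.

Total count: 15 + 9 + 10 + 21 + 5 = 60.
Total exposure: 5 weeks.
Conjugate update: add total count to the shape and total exposure to the rate, giving Gamma(92, 18).
The posterior predictive for a window of length T is Negative Binomial with variance T·α'·(β'+T)/β'² = 8·92·26/324 = 4784/81.

4784/81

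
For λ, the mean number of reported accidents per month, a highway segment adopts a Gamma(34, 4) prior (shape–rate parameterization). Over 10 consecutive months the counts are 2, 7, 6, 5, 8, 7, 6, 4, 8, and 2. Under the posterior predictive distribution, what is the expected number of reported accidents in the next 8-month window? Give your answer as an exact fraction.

Total count: 2 + 7 + 6 + 5 + 8 + 7 + 6 + 4 + 8 + 2 = 55.
Total exposure: 10 months.
Conjugate update: add total count to the shape and total exposure to the rate, giving Gamma(89, 14).
Predictive mean over an 8-month window = T·E[λ|data] = 8·89/14 = 356/7.

356/7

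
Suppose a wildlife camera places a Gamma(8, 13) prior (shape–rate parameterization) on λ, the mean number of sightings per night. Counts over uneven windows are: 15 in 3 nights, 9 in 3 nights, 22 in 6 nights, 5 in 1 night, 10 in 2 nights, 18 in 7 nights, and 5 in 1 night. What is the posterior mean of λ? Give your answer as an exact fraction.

Total count: 15 + 9 + 22 + 5 + 10 + 18 + 5 = 84.
Total exposure: 3 + 3 + 6 + 1 + 2 + 7 + 1 = 23 nights.
Posterior: α' = 8 + 84 = 92, β' = 13 + 23 = 36.
Posterior mean = α'/β' = 92/36 = 23/9.

23/9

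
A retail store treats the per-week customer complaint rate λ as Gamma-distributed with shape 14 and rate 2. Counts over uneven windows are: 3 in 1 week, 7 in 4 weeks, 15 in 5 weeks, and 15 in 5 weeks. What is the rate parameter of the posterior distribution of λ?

Total count: 3 + 7 + 15 + 15 = 40.
Total exposure: 1 + 4 + 5 + 5 = 15 weeks.
The Gamma prior is conjugate for the Poisson rate, so λ | data ~ Gamma(14+40, 2+15) = Gamma(54, 17).

17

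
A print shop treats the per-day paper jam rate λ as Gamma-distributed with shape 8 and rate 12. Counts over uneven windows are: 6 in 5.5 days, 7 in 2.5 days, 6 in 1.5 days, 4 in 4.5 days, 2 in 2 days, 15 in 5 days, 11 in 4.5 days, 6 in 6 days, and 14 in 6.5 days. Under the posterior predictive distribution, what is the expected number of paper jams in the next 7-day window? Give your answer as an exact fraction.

553/50

Total count: 6 + 7 + 6 + 4 + 2 + 15 + 11 + 6 + 14 = 71.
Total exposure: 5.5 + 2.5 + 1.5 + 4.5 + 2 + 5 + 4.5 + 6 + 6.5 = 38 days.
Conjugate update: add total count to the shape and total exposure to the rate, giving Gamma(79, 50).
Predictive mean over a 7-day window = T·E[λ|data] = 7·79/50 = 553/50.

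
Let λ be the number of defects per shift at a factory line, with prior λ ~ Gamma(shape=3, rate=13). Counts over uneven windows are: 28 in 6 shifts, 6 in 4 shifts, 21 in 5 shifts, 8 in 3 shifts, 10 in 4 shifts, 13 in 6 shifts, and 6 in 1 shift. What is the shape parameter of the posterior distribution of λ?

Total count: 28 + 6 + 21 + 8 + 10 + 13 + 6 = 92.
Total exposure: 6 + 4 + 5 + 3 + 4 + 6 + 1 = 29 shifts.
By Gamma–Poisson conjugacy, the posterior is Gamma(α + Σx, β + Σt) = Gamma(3 + 92, 13 + 29) = Gamma(95, 42).

95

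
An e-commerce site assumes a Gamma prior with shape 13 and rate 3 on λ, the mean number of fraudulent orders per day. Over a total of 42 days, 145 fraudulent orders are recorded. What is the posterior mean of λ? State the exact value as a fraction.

158/45

Total count 145 over total exposure 42 days.
The Gamma prior is conjugate for the Poisson rate, so λ | data ~ Gamma(13+145, 3+42) = Gamma(158, 45).
Posterior mean = α'/β' = 158/45.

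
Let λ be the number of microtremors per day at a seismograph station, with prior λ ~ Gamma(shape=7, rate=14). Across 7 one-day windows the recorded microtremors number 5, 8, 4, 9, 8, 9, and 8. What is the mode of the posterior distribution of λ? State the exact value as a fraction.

19/7

Total count: 5 + 8 + 4 + 9 + 8 + 9 + 8 = 51.
Total exposure: 7 days.
Posterior: α' = 7 + 51 = 58, β' = 14 + 7 = 21.
Posterior mode = (α'−1)/β' = 57/21 = 19/7.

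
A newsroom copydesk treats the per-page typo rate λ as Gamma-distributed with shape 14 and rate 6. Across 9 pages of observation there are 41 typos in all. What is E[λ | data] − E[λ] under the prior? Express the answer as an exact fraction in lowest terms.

4/3

Total count 41 over total exposure 9 pages.
The Gamma prior is conjugate for the Poisson rate, so λ | data ~ Gamma(14+41, 6+9) = Gamma(55, 15).
Posterior mean = 55/15 = 11/3; prior mean = 14/6 = 7/3. Difference = 11/3 − 7/3 = 4/3.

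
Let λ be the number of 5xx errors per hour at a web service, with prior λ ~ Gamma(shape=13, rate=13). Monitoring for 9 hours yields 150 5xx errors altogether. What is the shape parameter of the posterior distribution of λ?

163

Total count 150 over total exposure 9 hours.
Posterior: α' = 13 + 150 = 163, β' = 13 + 9 = 22.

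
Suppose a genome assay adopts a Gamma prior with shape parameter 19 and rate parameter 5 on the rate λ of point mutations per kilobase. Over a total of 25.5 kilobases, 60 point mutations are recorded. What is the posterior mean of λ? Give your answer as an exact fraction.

158/61

Total count 60 over total exposure 25.5 kilobases.
Conjugate update: add total count to the shape and total exposure to the rate, giving Gamma(79, 61/2).
Posterior mean = α'/β' = 79/(61/2) = 158/61.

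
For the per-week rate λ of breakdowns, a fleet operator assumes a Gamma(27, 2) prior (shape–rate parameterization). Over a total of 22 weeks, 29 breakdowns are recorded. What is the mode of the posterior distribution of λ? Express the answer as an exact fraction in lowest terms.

55/24

Total count 29 over total exposure 22 weeks.
Gamma(α, β) with Poisson data over total exposure Σt gives posterior Gamma(α+Σx, β+Σt) = Gamma(56, 24).
Posterior mode = (α'−1)/β' = 55/24.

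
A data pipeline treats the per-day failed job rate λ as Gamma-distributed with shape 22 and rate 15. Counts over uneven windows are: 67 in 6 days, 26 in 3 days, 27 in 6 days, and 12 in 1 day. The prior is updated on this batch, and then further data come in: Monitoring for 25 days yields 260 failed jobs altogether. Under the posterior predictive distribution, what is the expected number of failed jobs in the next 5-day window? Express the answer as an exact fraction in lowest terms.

1035/28

Total count: 67 + 26 + 27 + 12 = 132.
Total exposure: 6 + 3 + 6 + 1 = 16 days.
After the first batch: Gamma(22 + 132, 15 + 16) = Gamma(154, 31).
Total count 260 over total exposure 25 days.
After the second batch: Gamma(154 + 260, 31 + 25) = Gamma(414, 56).
Predictive mean over a 5-day window = T·E[λ|data] = 5·414/56 = 1035/28.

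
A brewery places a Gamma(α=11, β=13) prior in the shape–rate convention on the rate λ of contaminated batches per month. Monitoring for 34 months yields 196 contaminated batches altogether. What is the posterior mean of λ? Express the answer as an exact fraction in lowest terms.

207/47

Total count 196 over total exposure 34 months.
The Gamma prior is conjugate for the Poisson rate, so λ | data ~ Gamma(11+196, 13+34) = Gamma(207, 47).
Posterior mean = α'/β' = 207/47.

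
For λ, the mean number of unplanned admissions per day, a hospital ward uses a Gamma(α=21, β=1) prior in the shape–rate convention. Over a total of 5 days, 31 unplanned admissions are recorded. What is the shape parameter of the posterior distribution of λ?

Total count 31 over total exposure 5 days.
The Gamma prior is conjugate for the Poisson rate, so λ | data ~ Gamma(21+31, 1+5) = Gamma(52, 6).

52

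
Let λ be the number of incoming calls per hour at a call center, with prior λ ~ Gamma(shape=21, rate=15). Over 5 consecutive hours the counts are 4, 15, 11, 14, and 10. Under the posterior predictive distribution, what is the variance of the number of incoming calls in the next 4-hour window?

18

Total count: 4 + 15 + 11 + 14 + 10 = 54.
Total exposure: 5 hours.
By Gamma–Poisson conjugacy, the posterior is Gamma(α + Σx, β + Σt) = Gamma(21 + 54, 15 + 5) = Gamma(75, 20).
The posterior predictive for a window of length T is Negative Binomial with variance T·α'·(β'+T)/β'² = 4·75·24/400 = 18.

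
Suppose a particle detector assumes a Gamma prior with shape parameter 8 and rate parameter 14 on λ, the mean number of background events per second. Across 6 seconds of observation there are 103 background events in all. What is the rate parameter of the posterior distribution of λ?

Total count 103 over total exposure 6 seconds.
By Gamma–Poisson conjugacy, the posterior is Gamma(α + Σx, β + Σt) = Gamma(8 + 103, 14 + 6) = Gamma(111, 20).

20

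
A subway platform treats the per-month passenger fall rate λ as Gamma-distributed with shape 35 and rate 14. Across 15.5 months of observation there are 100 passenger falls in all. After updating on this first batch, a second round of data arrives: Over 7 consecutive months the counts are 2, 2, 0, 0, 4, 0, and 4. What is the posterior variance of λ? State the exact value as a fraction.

Total count 100 over total exposure 15.5 months.
After the first batch: Gamma(35 + 100, 14 + 15.5) = Gamma(135, 59/2).
Total count: 2 + 2 + 0 + 0 + 4 + 0 + 4 = 12.
Total exposure: 7 months.
After the second batch: Gamma(135 + 12, 59/2 + 7) = Gamma(147, 73/2).
Posterior variance = α'/β'² = 147/(5329/4) = 588/5329.

588/5329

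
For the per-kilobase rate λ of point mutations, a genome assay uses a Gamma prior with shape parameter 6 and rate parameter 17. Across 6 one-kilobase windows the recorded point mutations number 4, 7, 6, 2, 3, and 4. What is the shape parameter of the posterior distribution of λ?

32

Total count: 4 + 7 + 6 + 2 + 3 + 4 = 26.
Total exposure: 6 kilobases.
Gamma(α, β) with Poisson data over total exposure Σt gives posterior Gamma(α+Σx, β+Σt) = Gamma(32, 23).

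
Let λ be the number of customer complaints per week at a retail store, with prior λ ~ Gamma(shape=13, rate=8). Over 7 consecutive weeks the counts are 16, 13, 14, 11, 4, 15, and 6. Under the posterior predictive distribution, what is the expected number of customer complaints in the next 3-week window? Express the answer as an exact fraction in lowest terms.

Total count: 16 + 13 + 14 + 11 + 4 + 15 + 6 = 79.
Total exposure: 7 weeks.
The Gamma prior is conjugate for the Poisson rate, so λ | data ~ Gamma(13+79, 8+7) = Gamma(92, 15).
Predictive mean over a 3-week window = T·E[λ|data] = 3·92/15 = 92/5.

92/5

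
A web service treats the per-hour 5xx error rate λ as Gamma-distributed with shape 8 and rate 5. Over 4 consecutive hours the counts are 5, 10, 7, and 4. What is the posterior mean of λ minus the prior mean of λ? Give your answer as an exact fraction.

Total count: 5 + 10 + 7 + 4 = 26.
Total exposure: 4 hours.
The Gamma prior is conjugate for the Poisson rate, so λ | data ~ Gamma(8+26, 5+4) = Gamma(34, 9).
Posterior mean = 34/9 = 34/9; prior mean = 8/5 = 8/5. Difference = 34/9 − 8/5 = 98/45.

98/45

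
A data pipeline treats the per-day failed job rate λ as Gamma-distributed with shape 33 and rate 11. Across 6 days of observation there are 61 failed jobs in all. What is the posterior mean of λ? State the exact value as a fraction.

Total count 61 over total exposure 6 days.
By Gamma–Poisson conjugacy, the posterior is Gamma(α + Σx, β + Σt) = Gamma(33 + 61, 11 + 6) = Gamma(94, 17).
Posterior mean = α'/β' = 94/17.

94/17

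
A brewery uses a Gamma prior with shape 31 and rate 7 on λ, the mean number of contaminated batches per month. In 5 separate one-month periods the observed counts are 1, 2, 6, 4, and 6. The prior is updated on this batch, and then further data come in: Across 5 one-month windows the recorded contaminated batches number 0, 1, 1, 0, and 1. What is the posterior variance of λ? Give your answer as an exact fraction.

53/289

Total count: 1 + 2 + 6 + 4 + 6 = 19.
Total exposure: 5 months.
After the first batch: Gamma(31 + 19, 7 + 5) = Gamma(50, 12).
Total count: 0 + 1 + 1 + 0 + 1 = 3.
Total exposure: 5 months.
After the second batch: Gamma(50 + 3, 12 + 5) = Gamma(53, 17).
Posterior variance = α'/β'² = 53/289.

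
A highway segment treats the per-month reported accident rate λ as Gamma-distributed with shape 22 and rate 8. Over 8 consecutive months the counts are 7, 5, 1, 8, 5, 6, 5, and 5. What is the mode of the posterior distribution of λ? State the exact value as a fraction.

Total count: 7 + 5 + 1 + 8 + 5 + 6 + 5 + 5 = 42.
Total exposure: 8 months.
Gamma(α, β) with Poisson data over total exposure Σt gives posterior Gamma(α+Σx, β+Σt) = Gamma(64, 16).
Posterior mode = (α'−1)/β' = 63/16.

63/16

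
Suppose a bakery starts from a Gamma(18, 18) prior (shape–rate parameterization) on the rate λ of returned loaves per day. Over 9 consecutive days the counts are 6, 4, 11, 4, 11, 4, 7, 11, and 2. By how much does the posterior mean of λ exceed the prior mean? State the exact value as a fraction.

Total count: 6 + 4 + 11 + 4 + 11 + 4 + 7 + 11 + 2 = 60.
Total exposure: 9 days.
Gamma(α, β) with Poisson data over total exposure Σt gives posterior Gamma(α+Σx, β+Σt) = Gamma(78, 27).
Posterior mean = 78/27 = 26/9; prior mean = 18/18 = 1. Difference = 26/9 − 1 = 17/9.

17/9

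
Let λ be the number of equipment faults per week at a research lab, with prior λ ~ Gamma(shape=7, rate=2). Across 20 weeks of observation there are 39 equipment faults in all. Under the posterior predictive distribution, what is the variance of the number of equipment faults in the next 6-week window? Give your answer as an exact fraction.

1932/121

Total count 39 over total exposure 20 weeks.
Conjugate update: add total count to the shape and total exposure to the rate, giving Gamma(46, 22).
The posterior predictive for a window of length T is Negative Binomial with variance T·α'·(β'+T)/β'² = 6·46·28/484 = 1932/121.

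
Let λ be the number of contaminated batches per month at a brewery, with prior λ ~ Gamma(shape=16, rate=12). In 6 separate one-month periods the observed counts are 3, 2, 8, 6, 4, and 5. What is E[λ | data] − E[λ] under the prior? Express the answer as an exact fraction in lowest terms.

Total count: 3 + 2 + 8 + 6 + 4 + 5 = 28.
Total exposure: 6 months.
Posterior: α' = 16 + 28 = 44, β' = 12 + 6 = 18.
Posterior mean = 44/18 = 22/9; prior mean = 16/12 = 4/3. Difference = 22/9 − 4/3 = 10/9.

10/9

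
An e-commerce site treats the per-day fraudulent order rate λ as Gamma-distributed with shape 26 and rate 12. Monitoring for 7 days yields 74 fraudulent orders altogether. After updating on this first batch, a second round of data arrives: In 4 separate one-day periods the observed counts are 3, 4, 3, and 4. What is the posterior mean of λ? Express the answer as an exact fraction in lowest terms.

Total count 74 over total exposure 7 days.
After the first batch: Gamma(26 + 74, 12 + 7) = Gamma(100, 19).
Total count: 3 + 4 + 3 + 4 = 14.
Total exposure: 4 days.
After the second batch: Gamma(100 + 14, 19 + 4) = Gamma(114, 23).
Posterior mean = α'/β' = 114/23.

114/23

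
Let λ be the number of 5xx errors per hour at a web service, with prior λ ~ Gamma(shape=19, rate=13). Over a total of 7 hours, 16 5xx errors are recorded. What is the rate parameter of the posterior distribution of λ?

Total count 16 over total exposure 7 hours.
Conjugate update: add total count to the shape and total exposure to the rate, giving Gamma(35, 20).

20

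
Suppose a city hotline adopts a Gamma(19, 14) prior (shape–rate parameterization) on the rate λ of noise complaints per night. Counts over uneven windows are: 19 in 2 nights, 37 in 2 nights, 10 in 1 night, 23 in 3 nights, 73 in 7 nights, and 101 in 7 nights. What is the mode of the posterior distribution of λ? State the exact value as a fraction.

281/36

Total count: 19 + 37 + 10 + 23 + 73 + 101 = 263.
Total exposure: 2 + 2 + 1 + 3 + 7 + 7 = 22 nights.
The Gamma prior is conjugate for the Poisson rate, so λ | data ~ Gamma(19+263, 14+22) = Gamma(282, 36).
Posterior mode = (α'−1)/β' = 281/36.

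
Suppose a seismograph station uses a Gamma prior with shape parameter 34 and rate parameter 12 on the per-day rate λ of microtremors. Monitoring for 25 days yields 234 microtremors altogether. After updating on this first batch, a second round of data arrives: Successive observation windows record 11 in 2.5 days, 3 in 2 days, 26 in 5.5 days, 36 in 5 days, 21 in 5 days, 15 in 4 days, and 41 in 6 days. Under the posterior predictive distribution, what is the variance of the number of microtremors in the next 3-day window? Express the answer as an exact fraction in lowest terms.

Total count 234 over total exposure 25 days.
After the first batch: Gamma(34 + 234, 12 + 25) = Gamma(268, 37).
Total count: 11 + 3 + 26 + 36 + 21 + 15 + 41 = 153.
Total exposure: 2.5 + 2 + 5.5 + 5 + 5 + 4 + 6 = 30 days.
After the second batch: Gamma(268 + 153, 37 + 30) = Gamma(421, 67).
The posterior predictive for a window of length T is Negative Binomial with variance T·α'·(β'+T)/β'² = 3·421·70/4489 = 88410/4489.

88410/4489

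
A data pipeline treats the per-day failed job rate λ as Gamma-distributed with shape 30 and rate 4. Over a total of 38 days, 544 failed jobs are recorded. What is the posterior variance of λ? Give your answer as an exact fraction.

41/126

Total count 544 over total exposure 38 days.
The Gamma prior is conjugate for the Poisson rate, so λ | data ~ Gamma(30+544, 4+38) = Gamma(574, 42).
Posterior variance = α'/β'² = 574/1764 = 41/126.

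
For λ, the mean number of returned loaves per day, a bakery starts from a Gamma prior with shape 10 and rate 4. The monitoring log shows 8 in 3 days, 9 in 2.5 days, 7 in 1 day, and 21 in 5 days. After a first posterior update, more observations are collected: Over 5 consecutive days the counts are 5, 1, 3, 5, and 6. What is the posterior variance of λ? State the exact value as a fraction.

Total count: 8 + 9 + 7 + 21 = 45.
Total exposure: 3 + 2.5 + 1 + 5 = 11.5 days.
After the first batch: Gamma(10 + 45, 4 + 11.5) = Gamma(55, 31/2).
Total count: 5 + 1 + 3 + 5 + 6 = 20.
Total exposure: 5 days.
After the second batch: Gamma(55 + 20, 31/2 + 5) = Gamma(75, 41/2).
Posterior variance = α'/β'² = 75/(1681/4) = 300/1681.

300/1681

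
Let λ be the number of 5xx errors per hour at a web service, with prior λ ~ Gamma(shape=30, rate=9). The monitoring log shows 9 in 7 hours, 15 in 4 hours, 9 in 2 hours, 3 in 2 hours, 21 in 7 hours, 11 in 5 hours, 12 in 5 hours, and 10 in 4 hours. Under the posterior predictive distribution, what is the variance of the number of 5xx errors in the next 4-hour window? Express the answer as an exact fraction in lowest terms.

1568/135

Total count: 9 + 15 + 9 + 3 + 21 + 11 + 12 + 10 = 90.
Total exposure: 7 + 4 + 2 + 2 + 7 + 5 + 5 + 4 = 36 hours.
Posterior: α' = 30 + 90 = 120, β' = 9 + 36 = 45.
The posterior predictive for a window of length T is Negative Binomial with variance T·α'·(β'+T)/β'² = 4·120·49/2025 = 1568/135.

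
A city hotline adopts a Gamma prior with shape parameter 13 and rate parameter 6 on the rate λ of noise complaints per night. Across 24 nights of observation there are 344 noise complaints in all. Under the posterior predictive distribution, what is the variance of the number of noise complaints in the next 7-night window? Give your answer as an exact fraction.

30821/300

Total count 344 over total exposure 24 nights.
By Gamma–Poisson conjugacy, the posterior is Gamma(α + Σx, β + Σt) = Gamma(13 + 344, 6 + 24) = Gamma(357, 30).
The posterior predictive for a window of length T is Negative Binomial with variance T·α'·(β'+T)/β'² = 7·357·37/900 = 30821/300.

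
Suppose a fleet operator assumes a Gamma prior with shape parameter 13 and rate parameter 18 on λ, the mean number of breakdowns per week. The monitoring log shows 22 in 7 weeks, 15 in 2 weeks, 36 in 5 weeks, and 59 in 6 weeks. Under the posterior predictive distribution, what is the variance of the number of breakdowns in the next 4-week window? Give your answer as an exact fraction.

6090/361

Total count: 22 + 15 + 36 + 59 = 132.
Total exposure: 7 + 2 + 5 + 6 = 20 weeks.
The Gamma prior is conjugate for the Poisson rate, so λ | data ~ Gamma(13+132, 18+20) = Gamma(145, 38).
The posterior predictive for a window of length T is Negative Binomial with variance T·α'·(β'+T)/β'² = 4·145·42/1444 = 6090/361.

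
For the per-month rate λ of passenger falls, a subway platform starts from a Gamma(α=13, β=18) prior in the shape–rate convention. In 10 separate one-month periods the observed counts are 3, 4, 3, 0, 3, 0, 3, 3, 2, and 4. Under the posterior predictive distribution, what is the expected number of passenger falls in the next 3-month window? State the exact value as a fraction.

Total count: 3 + 4 + 3 + 0 + 3 + 0 + 3 + 3 + 2 + 4 = 25.
Total exposure: 10 months.
Posterior: α' = 13 + 25 = 38, β' = 18 + 10 = 28.
Predictive mean over a 3-month window = T·E[λ|data] = 3·38/28 = 57/14.

57/14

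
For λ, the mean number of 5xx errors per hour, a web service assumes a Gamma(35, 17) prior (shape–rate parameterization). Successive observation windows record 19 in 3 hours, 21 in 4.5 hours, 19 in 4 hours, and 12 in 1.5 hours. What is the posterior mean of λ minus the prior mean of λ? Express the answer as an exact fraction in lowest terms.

376/255

Total count: 19 + 21 + 19 + 12 = 71.
Total exposure: 3 + 4.5 + 4 + 1.5 = 13 hours.
Gamma(α, β) with Poisson data over total exposure Σt gives posterior Gamma(α+Σx, β+Σt) = Gamma(106, 30).
Posterior mean = 106/30 = 53/15; prior mean = 35/17 = 35/17. Difference = 53/15 − 35/17 = 376/255.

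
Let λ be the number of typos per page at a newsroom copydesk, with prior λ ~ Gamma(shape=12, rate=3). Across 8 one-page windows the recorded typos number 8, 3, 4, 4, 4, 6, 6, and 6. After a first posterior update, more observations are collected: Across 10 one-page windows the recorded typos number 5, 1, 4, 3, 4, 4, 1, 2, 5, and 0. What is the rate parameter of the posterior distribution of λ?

Total count: 8 + 3 + 4 + 4 + 4 + 6 + 6 + 6 = 41.
Total exposure: 8 pages.
After the first batch: Gamma(12 + 41, 3 + 8) = Gamma(53, 11).
Total count: 5 + 1 + 4 + 3 + 4 + 4 + 1 + 2 + 5 + 0 = 29.
Total exposure: 10 pages.
After the second batch: Gamma(53 + 29, 11 + 10) = Gamma(82, 21).

21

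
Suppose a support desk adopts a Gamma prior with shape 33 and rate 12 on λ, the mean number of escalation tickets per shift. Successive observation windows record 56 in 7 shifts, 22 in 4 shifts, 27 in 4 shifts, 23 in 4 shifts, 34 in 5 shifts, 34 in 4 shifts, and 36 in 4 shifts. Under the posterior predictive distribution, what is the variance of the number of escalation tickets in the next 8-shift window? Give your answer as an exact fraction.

6890/121

Total count: 56 + 22 + 27 + 23 + 34 + 34 + 36 = 232.
Total exposure: 7 + 4 + 4 + 4 + 5 + 4 + 4 = 32 shifts.
Gamma(α, β) with Poisson data over total exposure Σt gives posterior Gamma(α+Σx, β+Σt) = Gamma(265, 44).
The posterior predictive for a window of length T is Negative Binomial with variance T·α'·(β'+T)/β'² = 8·265·52/1936 = 6890/121.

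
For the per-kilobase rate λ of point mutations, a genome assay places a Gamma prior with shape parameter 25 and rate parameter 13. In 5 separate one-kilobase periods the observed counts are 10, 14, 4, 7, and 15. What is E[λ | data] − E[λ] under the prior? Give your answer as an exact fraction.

175/78

Total count: 10 + 14 + 4 + 7 + 15 = 50.
Total exposure: 5 kilobases.
By Gamma–Poisson conjugacy, the posterior is Gamma(α + Σx, β + Σt) = Gamma(25 + 50, 13 + 5) = Gamma(75, 18).
Posterior mean = 75/18 = 25/6; prior mean = 25/13 = 25/13. Difference = 25/6 − 25/13 = 175/78.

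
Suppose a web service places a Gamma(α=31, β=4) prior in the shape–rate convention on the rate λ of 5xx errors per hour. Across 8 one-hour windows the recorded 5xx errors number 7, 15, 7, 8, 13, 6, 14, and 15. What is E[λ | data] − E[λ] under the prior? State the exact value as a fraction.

Total count: 7 + 15 + 7 + 8 + 13 + 6 + 14 + 15 = 85.
Total exposure: 8 hours.
Posterior: α' = 31 + 85 = 116, β' = 4 + 8 = 12.
Posterior mean = 116/12 = 29/3; prior mean = 31/4 = 31/4. Difference = 29/3 − 31/4 = 23/12.

23/12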